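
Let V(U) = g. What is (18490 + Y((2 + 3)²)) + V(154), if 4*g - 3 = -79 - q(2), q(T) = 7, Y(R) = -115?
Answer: 73417/4 ≈ 18354.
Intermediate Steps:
g = -83/4 (g = ¾ + (-79 - 1*7)/4 = ¾ + (-79 - 7)/4 = ¾ + (¼)*(-86) = ¾ - 43/2 = -83/4 ≈ -20.750)
V(U) = -83/4
(18490 + Y((2 + 3)²)) + V(154) = (18490 - 115) - 83/4 = 18375 - 83/4 = 73417/4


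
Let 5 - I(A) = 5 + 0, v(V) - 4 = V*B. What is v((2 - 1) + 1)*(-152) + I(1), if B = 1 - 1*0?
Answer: -912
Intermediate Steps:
B = 1 (B = 1 + 0 = 1)
v(V) = 4 + V (v(V) = 4 + V*1 = 4 + V)
I(A) = 0 (I(A) = 5 - (5 + 0) = 5 - 1*5 = 5 - 5 = 0)
v((2 - 1) + 1)*(-152) + I(1) = (4 + ((2 - 1) + 1))*(-152) + 0 = (4 + (1 + 1))*(-152) + 0 = (4 + 2)*(-152) + 0 = 6*(-152) + 0 = -912 + 0 = -912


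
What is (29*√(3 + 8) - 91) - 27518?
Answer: -27609 + 29*√11 ≈ -27513.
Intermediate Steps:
(29*√(3 + 8) - 91) - 27518 = (29*√11 - 91) - 27518 = (-91 + 29*√11) - 27518 = -27609 + 29*√11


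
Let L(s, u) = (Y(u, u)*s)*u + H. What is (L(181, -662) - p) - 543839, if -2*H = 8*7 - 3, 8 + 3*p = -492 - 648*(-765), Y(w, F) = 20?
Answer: -18632273/6 ≈ -3.1054e+6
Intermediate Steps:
p = 495220/3 (p = -8/3 + (-492 - 648*(-765))/3 = -8/3 + (-492 + 495720)/3 = -8/3 + (1/3)*495228 = -8/3 + 165076 = 495220/3 ≈ 1.6507e+5)
H = -53/2 (H = -(8*7 - 3)/2 = -(56 - 3)/2 = -1/2*53 = -53/2 ≈ -26.500)
L(s, u) = -53/2 + 20*s*u (L(s, u) = (20*s)*u - 53/2 = 20*s*u - 53/2 = -53/2 + 20*s*u)
(L(181, -662) - p) - 543839 = ((-53/2 + 20*181*(-662)) - 1*495220/3) - 543839 = ((-53/2 - 2396440) - 495220/3) - 543839 = (-4792933/2 - 495220/3) - 543839 = -15369239/6 - 543839 = -18632273/6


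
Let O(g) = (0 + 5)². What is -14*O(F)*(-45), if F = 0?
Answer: 15750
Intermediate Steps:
O(g) = 25 (O(g) = 5² = 25)
-14*O(F)*(-45) = -14*25*(-45) = -350*(-45) = 15750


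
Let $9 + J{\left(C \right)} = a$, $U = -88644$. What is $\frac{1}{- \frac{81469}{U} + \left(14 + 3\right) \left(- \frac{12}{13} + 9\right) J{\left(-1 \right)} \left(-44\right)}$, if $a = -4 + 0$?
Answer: $\frac{88644}{6962181229} \approx 1.2732 \cdot 10^{-5}$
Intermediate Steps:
$a = -4$
$J{\left(C \right)} = -13$ ($J{\left(C \right)} = -9 - 4 = -13$)
$\frac{1}{- \frac{81469}{U} + \left(14 + 3\right) \left(- \frac{12}{13} + 9\right) J{\left(-1 \right)} \left(-44\right)} = \frac{1}{- \frac{81469}{-88644} + \left(14 + 3\right) \left(- \frac{12}{13} + 9\right) \left(-13\right) \left(-44\right)} = \frac{1}{\left(-81469\right) \left(- \frac{1}{88644}\right) + 17 \left(\left(-12\right) \frac{1}{13} + 9\right) \left(-13\right) \left(-44\right)} = \frac{1}{\frac{81469}{88644} + 17 \left(- \frac{12}{13} + 9\right) \left(-13\right) \left(-44\right)} = \frac{1}{\frac{81469}{88644} + 17 \cdot \frac{105}{13} \left(-13\right) \left(-44\right)} = \frac{1}{\frac{81469}{88644} + \frac{1785}{13} \left(-13\right) \left(-44\right)} = \frac{1}{\frac{81469}{88644} - -78540} = \frac{1}{\frac{81469}{88644} + 78540} = \frac{1}{\frac{6962181229}{88644}} = \frac{88644}{6962181229}$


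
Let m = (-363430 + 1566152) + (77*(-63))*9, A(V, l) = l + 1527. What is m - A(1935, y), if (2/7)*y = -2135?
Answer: 2330017/2 ≈ 1.1650e+6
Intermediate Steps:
y = -14945/2 (y = (7/2)*(-2135) = -14945/2 ≈ -7472.5)
A(V, l) = 1527 + l
m = 1159063 (m = 1202722 - 4851*9 = 1202722 - 43659 = 1159063)
m - A(1935, y) = 1159063 - (1527 - 14945/2) = 1159063 - 1*(-11891/2) = 1159063 + 11891/2 = 2330017/2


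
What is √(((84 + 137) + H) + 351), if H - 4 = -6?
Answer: √570 ≈ 23.875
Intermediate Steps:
H = -2 (H = 4 - 6 = -2)
√(((84 + 137) + H) + 351) = √(((84 + 137) - 2) + 351) = √((221 - 2) + 351) = √(219 + 351) = √570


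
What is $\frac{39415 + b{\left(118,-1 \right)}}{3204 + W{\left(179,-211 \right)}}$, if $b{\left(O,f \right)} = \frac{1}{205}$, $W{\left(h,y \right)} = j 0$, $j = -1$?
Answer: $\frac{2020019}{164205} \approx 12.302$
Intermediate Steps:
$W{\left(h,y \right)} = 0$ ($W{\left(h,y \right)} = \left(-1\right) 0 = 0$)
$b{\left(O,f \right)} = \frac{1}{205}$
$\frac{39415 + b{\left(118,-1 \right)}}{3204 + W{\left(179,-211 \right)}} = \frac{39415 + \frac{1}{205}}{3204 + 0} = \frac{8080076}{205 \cdot 3204} = \frac{8080076}{205} \cdot \frac{1}{3204} = \frac{2020019}{164205}$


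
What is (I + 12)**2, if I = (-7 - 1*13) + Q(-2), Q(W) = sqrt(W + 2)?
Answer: 64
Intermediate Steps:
Q(W) = sqrt(2 + W)
I = -20 (I = (-7 - 1*13) + sqrt(2 - 2) = (-7 - 13) + sqrt(0) = -20 + 0 = -20)
(I + 12)**2 = (-20 + 12)**2 = (-8)**2 = 64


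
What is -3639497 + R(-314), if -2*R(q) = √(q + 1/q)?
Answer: -3639497 - I*√30959458/628 ≈ -3.6395e+6 - 8.8601*I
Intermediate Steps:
R(q) = -√(q + 1/q)/2
-3639497 + R(-314) = -3639497 - √(-314 + 1/(-314))/2 = -3639497 - √(-314 - 1/314)/2 = -3639497 - I*√30959458/628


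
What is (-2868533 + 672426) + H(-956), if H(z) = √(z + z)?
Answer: -2196107 + 2*I*√478 ≈ -2.1961e+6 + 43.726*I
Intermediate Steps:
H(z) = √2*√z (H(z) = √(2*z) = √2*√z)
(-2868533 + 672426) + H(-956) = (-2868533 + 672426) + √2*√(-956) = -2196107 + √2*(2*I*√239) = -2196107 + 2*I*√478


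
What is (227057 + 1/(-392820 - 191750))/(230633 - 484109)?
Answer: -14747856721/16463829480 ≈ -0.89577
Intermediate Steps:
(227057 + 1/(-392820 - 191750))/(230633 - 484109) = (227057 + 1/(-584570))/(-253476) = (227057 - 1/584570)*(-1/253476) = (132730710489/584570)*(-1/253476) = -14747856721/16463829480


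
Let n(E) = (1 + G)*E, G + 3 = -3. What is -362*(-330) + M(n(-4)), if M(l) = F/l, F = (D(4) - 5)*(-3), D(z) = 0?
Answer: 477843/4 ≈ 1.1946e+5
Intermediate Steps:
G = -6 (G = -3 - 3 = -6)
n(E) = -5*E (n(E) = (1 - 6)*E = -5*E)
F = 15 (F = (0 - 5)*(-3) = -5*(-3) = 15)
M(l) = 15/l
-362*(-330) + M(n(-4)) = -362*(-330) + 15/((-5*(-4))) = 119460 + 15/20 = 119460 + 15*(1/20) = 119460 + ¾ = 477843/4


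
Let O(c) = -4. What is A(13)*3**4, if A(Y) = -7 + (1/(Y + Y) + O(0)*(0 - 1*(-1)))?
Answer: -23085/26 ≈ -887.88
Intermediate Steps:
A(Y) = -11 + 1/(2*Y) (A(Y) = -7 + (1/(Y + Y) - 4*(0 - 1*(-1))) = -7 + (1/(2*Y) - 4*(0 + 1)) = -7 + (1/(2*Y) - 4*1) = -7 + (1/(2*Y) - 4) = -7 + (-4 + 1/(2*Y)) = -11 + 1/(2*Y))
A(13)*3**4 = (-11 + (1/2)/13)*3**4 = (-11 + (1/2)*(1/13))*81 = (-11 + 1/26)*81 = -285/26*81 = -23085/26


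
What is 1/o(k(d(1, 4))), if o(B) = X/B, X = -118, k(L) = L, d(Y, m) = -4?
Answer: 2/59 ≈ 0.033898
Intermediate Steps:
o(B) = -118/B
1/o(k(d(1, 4))) = 1/(-118/(-4)) = 1/(-118*(-¼)) = 1/(59/2) = 2/59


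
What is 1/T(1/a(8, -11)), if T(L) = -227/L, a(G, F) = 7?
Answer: -1/1589 ≈ -0.00062933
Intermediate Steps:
1/T(1/a(8, -11)) = 1/(-227/(1/7)) = 1/(-227/⅐) = 1/(-227*7) = 1/(-1589) = -1/1589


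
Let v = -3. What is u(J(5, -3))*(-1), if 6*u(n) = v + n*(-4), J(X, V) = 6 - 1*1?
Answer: 23/6 ≈ 3.8333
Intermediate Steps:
J(X, V) = 5 (J(X, V) = 6 - 1 = 5)
u(n) = -½ - 2*n/3 (u(n) = (-3 + n*(-4))/6 = (-3 - 4*n)/6 = -½ - 2*n/3)
u(J(5, -3))*(-1) = (-½ - ⅔*5)*(-1) = (-½ - 10/3)*(-1) = -23/6*(-1) = 23/6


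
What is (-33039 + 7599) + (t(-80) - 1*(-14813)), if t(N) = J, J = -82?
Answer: -10709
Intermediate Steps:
t(N) = -82
(-33039 + 7599) + (t(-80) - 1*(-14813)) = (-33039 + 7599) + (-82 - 1*(-14813)) = -25440 + (-82 + 14813) = -25440 + 14731 = -10709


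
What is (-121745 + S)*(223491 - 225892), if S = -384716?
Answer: 1216012861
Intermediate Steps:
(-121745 + S)*(223491 - 225892) = (-121745 - 384716)*(223491 - 225892) = -506461*(-2401) = 1216012861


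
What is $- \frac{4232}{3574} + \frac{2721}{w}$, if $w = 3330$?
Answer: $- \frac{727951}{1983570} \approx -0.36699$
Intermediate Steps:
$- \frac{4232}{3574} + \frac{2721}{w} = - \frac{4232}{3574} + \frac{2721}{3330} = \left(-4232\right) \frac{1}{3574} + 2721 \cdot \frac{1}{3330} = - \frac{2116}{1787} + \frac{907}{1110} = - \frac{727951}{1983570}$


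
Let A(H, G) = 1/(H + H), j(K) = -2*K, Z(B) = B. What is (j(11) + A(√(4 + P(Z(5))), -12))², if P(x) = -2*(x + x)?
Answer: (176 + I)²/64 ≈ 483.98 + 5.5*I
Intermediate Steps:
P(x) = -4*x
A(H, G) = 1/(2*H)
(j(11) + A(√(4 + P(Z(5))), -12))² = (-2*11 + 1/(2*(√(4 - 4*5))))² = (-22 + 1/(2*(√(4 - 20))))² = (-22 + 1/(2*(√(-16))))² = (-22 + 1/(2*((4*I))))² = (-22 + (-I/4)/2)² = (-22 - I/8)²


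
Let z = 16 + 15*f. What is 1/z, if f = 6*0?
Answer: 1/16 ≈ 0.062500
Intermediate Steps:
f = 0
z = 16 (z = 16 + 15*0 = 16 + 0 = 16)
1/z = 1/16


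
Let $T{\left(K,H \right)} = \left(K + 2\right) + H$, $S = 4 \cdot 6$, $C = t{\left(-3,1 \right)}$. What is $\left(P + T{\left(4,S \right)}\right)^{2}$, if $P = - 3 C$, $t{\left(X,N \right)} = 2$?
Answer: $576$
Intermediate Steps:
$C = 2$
$S = 24$
$T{\left(K,H \right)} = 2 + H + K$ ($T{\left(K,H \right)} = \left(2 + K\right) + H = 2 + H + K$)
$P = -6$ ($P = \left(-3\right) 2 = -6$)
$\left(P + T{\left(4,S \right)}\right)^{2} = \left(-6 + \left(2 + 24 + 4\right)\right)^{2} = \left(-6 + 30\right)^{2} = 24^{2} = 576$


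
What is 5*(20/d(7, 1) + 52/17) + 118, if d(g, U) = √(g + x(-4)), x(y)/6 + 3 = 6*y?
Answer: 2266/17 - 20*I*√155/31 ≈ 133.29 - 8.0322*I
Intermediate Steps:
x(y) = -18 + 36*y (x(y) = -18 + 6*(6*y) = -18 + 36*y)
d(g, U) = √(-162 + g) (d(g, U) = √(g + (-18 + 36*(-4))) = √(g + (-18 - 144)) = √(g - 162) = √(-162 + g))
5*(20/d(7, 1) + 52/17) + 118 = 5*(20/(√(-162 + 7)) + 52/17) + 118 = 5*(20/(√(-155)) + 52*(1/17)) + 118 = 5*(20/((I*√155)) + 52/17) + 118 = 5*(20*(-I*√155/155) + 52/17) + 118 = 5*(-4*I*√155/31 + 52/17) + 118 = 5*(52/17 - 4*I*√155/31) + 118 = (260/17 - 20*I*√155/31) + 118 = 2266/17 - 20*I*√155/31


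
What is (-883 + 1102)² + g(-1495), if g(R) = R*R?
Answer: 2282986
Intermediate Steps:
g(R) = R²
(-883 + 1102)² + g(-1495) = (-883 + 1102)² + (-1495)² = 219² + 2235025 = 47961 + 2235025 = 2282986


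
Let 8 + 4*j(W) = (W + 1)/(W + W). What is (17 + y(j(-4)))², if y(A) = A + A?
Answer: 44521/256 ≈ 173.91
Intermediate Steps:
j(W) = -2 + (1 + W)/(8*W) (j(W) = -2 + ((W + 1)/(W + W))/4 = -2 + ((1 + W)/((2*W)))/4 = -2 + ((1 + W)*(1/(2*W)))/4 = -2 + ((1 + W)/(2*W))/4 = -2 + (1 + W)/(8*W))
y(A) = 2*A
(17 + y(j(-4)))² = (17 + 2*((⅛)*(1 - 15*(-4))/(-4)))² = (17 + 2*((⅛)*(-¼)*(1 + 60)))² = (17 + 2*((⅛)*(-¼)*61))² = (17 + 2*(-61/32))² = (17 - 61/16)² = (211/16)² = 44521/256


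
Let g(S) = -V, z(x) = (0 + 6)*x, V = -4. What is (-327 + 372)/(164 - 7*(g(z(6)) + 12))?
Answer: 45/52 ≈ 0.86539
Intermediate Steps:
z(x) = 6*x
g(S) = 4 (g(S) = -1*(-4) = 4)
(-327 + 372)/(164 - 7*(g(z(6)) + 12)) = (-327 + 372)/(164 - 7*(4 + 12)) = 45/(164 - 7*16) = 45/(164 - 112) = 45/52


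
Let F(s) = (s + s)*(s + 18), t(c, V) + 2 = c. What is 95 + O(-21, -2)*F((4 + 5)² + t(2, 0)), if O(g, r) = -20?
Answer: -320665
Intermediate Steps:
t(c, V) = -2 + c
F(s) = 2*s*(18 + s) (F(s) = (2*s)*(18 + s) = 2*s*(18 + s))
95 + O(-21, -2)*F((4 + 5)² + t(2, 0)) = 95 - 40*((4 + 5)² + (-2 + 2))*(18 + ((4 + 5)² + (-2 + 2))) = 95 - 40*(9² + 0)*(18 + (9² + 0)) = 95 - 40*(81 + 0)*(18 + (81 + 0)) = 95 - 40*81*(18 + 81) = 95 - 40*81*99 = 95 - 20*16038 = 95 - 320760 = -320665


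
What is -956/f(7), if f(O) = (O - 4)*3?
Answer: -956/9 ≈ -106.22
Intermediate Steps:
f(O) = -12 + 3*O (f(O) = (-4 + O)*3 = -12 + 3*O)
-956/f(7) = -956/(-12 + 3*7) = -956/(-12 + 21) = -956/9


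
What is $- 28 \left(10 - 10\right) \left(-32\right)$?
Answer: $0$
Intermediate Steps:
$- 28 \left(10 - 10\right) \left(-32\right) = \left(-28\right) 0 \left(-32\right) = 0 \left(-32\right) = 0$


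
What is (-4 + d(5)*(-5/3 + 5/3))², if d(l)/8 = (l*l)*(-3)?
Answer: 16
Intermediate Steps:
d(l) = -24*l² (d(l) = 8*((l*l)*(-3)) = 8*(l²*(-3)) = 8*(-3*l²) = -24*l²)
(-4 + d(5)*(-5/3 + 5/3))² = (-4 + (-24*5²)*(-5/3 + 5/3))² = (-4 + (-24*25)*(-5*⅓ + 5*(⅓)))² = (-4 - 600*(-5/3 + 5/3))² = (-4 - 600*0)² = (-4 + 0)² = (-4)² = 16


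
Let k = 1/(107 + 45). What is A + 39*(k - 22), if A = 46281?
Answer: 6904335/152 ≈ 45423.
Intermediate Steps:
k = 1/152 ≈ 0.0065789
A + 39*(k - 22) = 46281 + 39*(1/152 - 22) = 46281 + 39*(-3343/152) = 46281 - 130377/152 = 6904335/152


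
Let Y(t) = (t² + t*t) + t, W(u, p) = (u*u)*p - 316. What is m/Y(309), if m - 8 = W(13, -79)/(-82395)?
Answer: 672827/15759774045 ≈ 4.2693e-5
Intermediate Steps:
W(u, p) = -316 + p*u² (W(u, p) = u²*p - 316 = p*u² - 316 = -316 + p*u²)
Y(t) = t + 2*t² (Y(t) = (t² + t²) + t = 2*t² + t = t + 2*t²)
m = 672827/82395 (m = 8 + (-316 - 79*13²)/(-82395) = 8 + (-316 - 79*169)*(-1/82395) = 8 + (-316 - 13351)*(-1/82395) = 8 - 13667*(-1/82395) = 8 + 13667/82395 = 672827/82395 ≈ 8.1659)
m/Y(309) = 672827/(82395*((309*(1 + 2*309)))) = 672827/(82395*((309*(1 + 618)))) = 672827/(82395*((309*619))) = (672827/82395)/191271 = (672827/82395)*(1/191271) = 672827/15759774045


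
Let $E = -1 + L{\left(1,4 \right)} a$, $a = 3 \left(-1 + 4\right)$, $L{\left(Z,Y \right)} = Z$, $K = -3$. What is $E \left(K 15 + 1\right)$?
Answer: $-352$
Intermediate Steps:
$a = 9$ ($a = 3 \cdot 3 = 9$)
$E = 8$ ($E = -1 + 1 \cdot 9 = -1 + 9 = 8$)
$E \left(K 15 + 1\right) = 8 \left(\left(-3\right) 15 + 1\right) = 8 \left(-45 + 1\right) = 8 \left(-44\right) = -352$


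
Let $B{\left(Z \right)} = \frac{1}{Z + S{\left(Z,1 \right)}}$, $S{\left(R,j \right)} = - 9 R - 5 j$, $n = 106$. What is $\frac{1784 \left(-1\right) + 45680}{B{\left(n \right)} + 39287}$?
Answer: $\frac{18721644}{16755905} \approx 1.1173$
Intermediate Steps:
$B{\left(Z \right)} = \frac{1}{-5 - 8 Z}$ ($B{\left(Z \right)} = \frac{1}{Z - \left(5 + 9 Z\right)} = \frac{1}{-5 - 8 Z}$)
$\frac{1784 \left(-1\right) + 45680}{B{\left(n \right)} + 39287} = \frac{1784 \left(-1\right) + 45680}{- \frac{1}{5 + 8 \cdot 106} + 39287} = \frac{-1784 + 45680}{- \frac{1}{5 + 848} + 39287} = \frac{43896}{- \frac{1}{853} + 39287} = \frac{43896}{\frac{33511810}{853}} = 43896 \cdot \frac{853}{33511810} = \frac{18721644}{16755905}$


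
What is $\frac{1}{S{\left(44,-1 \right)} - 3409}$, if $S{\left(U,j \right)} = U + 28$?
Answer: $- \frac{1}{3337} \approx -0.00029967$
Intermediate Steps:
$S{\left(U,j \right)} = 28 + U$
$\frac{1}{S{\left(44,-1 \right)} - 3409} = \frac{1}{\left(28 + 44\right) - 3409} = \frac{1}{72 - 3409} = \frac{1}{-3337} = - \frac{1}{3337}$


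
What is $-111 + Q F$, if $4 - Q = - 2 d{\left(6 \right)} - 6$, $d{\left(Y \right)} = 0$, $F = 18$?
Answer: $69$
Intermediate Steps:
$Q = 10$ ($Q = 4 - \left(\left(-2\right) 0 - 6\right) = 4 - \left(0 - 6\right) = 4 - -6 = 4 + 6 = 10$)
$-111 + Q F = -111 + 10 \cdot 18 = -111 + 180 = 69$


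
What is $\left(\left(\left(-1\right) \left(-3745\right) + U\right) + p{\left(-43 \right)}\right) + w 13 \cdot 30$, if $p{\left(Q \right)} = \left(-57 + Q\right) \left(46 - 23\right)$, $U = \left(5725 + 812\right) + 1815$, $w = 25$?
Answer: $19547$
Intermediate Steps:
$U = 8352$ ($U = 6537 + 1815 = 8352$)
$p{\left(Q \right)} = -1311 + 23 Q$ ($p{\left(Q \right)} = \left(-57 + Q\right) 23 = -1311 + 23 Q$)
$\left(\left(\left(-1\right) \left(-3745\right) + U\right) + p{\left(-43 \right)}\right) + w 13 \cdot 30 = \left(\left(\left(-1\right) \left(-3745\right) + 8352\right) + \left(-1311 + 23 \left(-43\right)\right)\right) + 25 \cdot 13 \cdot 30 = \left(\left(3745 + 8352\right) - 2300\right) + 325 \cdot 30 = \left(12097 - 2300\right) + 9750 = 9797 + 9750 = 19547$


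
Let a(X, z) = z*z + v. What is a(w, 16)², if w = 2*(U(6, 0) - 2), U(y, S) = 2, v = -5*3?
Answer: 58081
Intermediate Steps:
v = -15
w = 0 (w = 2*(2 - 2) = 2*0 = 0)
a(X, z) = -15 + z² (a(X, z) = z*z - 15 = z² - 15 = -15 + z²)
a(w, 16)² = (-15 + 16²)² = (-15 + 256)² = 241² = 58081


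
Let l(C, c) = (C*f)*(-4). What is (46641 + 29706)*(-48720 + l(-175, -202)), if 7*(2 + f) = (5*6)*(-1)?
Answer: -4055552640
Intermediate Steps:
f = -44/7 (f = -2 + ((5*6)*(-1))/7 = -2 + (30*(-1))/7 = -2 + (⅐)*(-30) = -2 - 30/7 = -44/7 ≈ -6.2857)
l(C, c) = 176*C/7 (l(C, c) = (C*(-44/7))*(-4) = -44*C/7*(-4) = 176*C/7)
(46641 + 29706)*(-48720 + l(-175, -202)) = (46641 + 29706)*(-48720 + (176/7)*(-175)) = 76347*(-48720 - 4400) = 76347*(-53120) = -4055552640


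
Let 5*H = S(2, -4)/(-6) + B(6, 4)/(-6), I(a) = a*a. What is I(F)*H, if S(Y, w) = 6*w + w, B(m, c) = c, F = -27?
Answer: 2916/5 ≈ 583.20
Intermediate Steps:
I(a) = a²
S(Y, w) = 7*w
H = ⅘ (H = ((7*(-4))/(-6) + 4/(-6))/5 = (-28*(-⅙) + 4*(-⅙))/5 = (14/3 - ⅔)/5 = (⅕)*4 = ⅘ ≈ 0.80000)
I(F)*H = (-27)²*(⅘) = 729*(⅘) = 2916/5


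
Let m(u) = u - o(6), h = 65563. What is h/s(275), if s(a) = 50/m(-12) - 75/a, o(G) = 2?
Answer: -5048351/296 ≈ -17055.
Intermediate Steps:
m(u) = -2 + u (m(u) = u - 1*2 = u - 2 = -2 + u)
s(a) = -25/7 - 75/a (s(a) = 50/(-2 - 12) - 75/a = 50/(-14) - 75/a = 50*(-1/14) - 75/a = -25/7 - 75/a)
h/s(275) = 65563/(-25/7 - 75/275) = 65563/(-25/7 - 75*1/275) = 65563/(-25/7 - 3/11) = 65563/(-296/77) = 65563*(-77/296) = -5048351/296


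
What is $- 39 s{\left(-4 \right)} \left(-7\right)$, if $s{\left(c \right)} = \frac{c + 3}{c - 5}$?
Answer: $\frac{91}{3} \approx 30.333$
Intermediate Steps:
$s{\left(c \right)} = \frac{3 + c}{-5 + c}$
$- 39 s{\left(-4 \right)} \left(-7\right) = - 39 \frac{3 - 4}{-5 - 4} \left(-7\right) = - 39 \frac{1}{-9} \left(-1\right) \left(-7\right) = - 39 \left(- \frac{1}{9}\right) \left(-1\right) \left(-7\right) = - 39 \cdot \frac{1}{9} \left(-7\right) = \left(-39\right) \left(- \frac{7}{9}\right) = \frac{91}{3}$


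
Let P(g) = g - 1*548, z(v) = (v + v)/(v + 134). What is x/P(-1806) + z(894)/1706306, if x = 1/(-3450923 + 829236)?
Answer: 689769301537/676577185354657279 ≈ 1.0195e-6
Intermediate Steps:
z(v) = 2*v/(134 + v) (z(v) = (2*v)/(134 + v) = 2*v/(134 + v))
P(g) = -548 + g (P(g) = g - 548 = -548 + g)
x = -1/2621687 (x = 1/(-2621687) = -1/2621687 ≈ -3.8143e-7)
x/P(-1806) + z(894)/1706306 = -1/(2621687*(-548 - 1806)) + (2*894/(134 + 894))/1706306 = -1/2621687/(-2354) + (2*894/1028)*(1/1706306) = -1/2621687*(-1/2354) + (2*894*(1/1028))*(1/1706306) = 1/6171451198 + (447/257)*(1/1706306) = 1/6171451198 + 447/438520642 = 689769301537/676577185354657279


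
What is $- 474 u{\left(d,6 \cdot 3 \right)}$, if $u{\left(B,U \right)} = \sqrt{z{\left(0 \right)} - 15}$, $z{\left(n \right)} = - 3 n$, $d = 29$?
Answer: $- 474 i \sqrt{15} \approx - 1835.8 i$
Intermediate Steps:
$u{\left(B,U \right)} = i \sqrt{15}$ ($u{\left(B,U \right)} = \sqrt{\left(-3\right) 0 - 15} = \sqrt{0 - 15} = \sqrt{-15} = i \sqrt{15}$)
$- 474 u{\left(d,6 \cdot 3 \right)} = - 474 i \sqrt{15}$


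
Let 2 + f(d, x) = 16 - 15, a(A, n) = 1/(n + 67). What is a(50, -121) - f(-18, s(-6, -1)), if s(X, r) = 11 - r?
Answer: 53/54 ≈ 0.98148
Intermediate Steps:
a(A, n) = 1/(67 + n)
f(d, x) = -1 (f(d, x) = -2 + (16 - 15) = -2 + 1 = -1)
a(50, -121) - f(-18, s(-6, -1)) = 1/(67 - 121) - 1*(-1) = 1/(-54) + 1 = -1/54 + 1 = 53/54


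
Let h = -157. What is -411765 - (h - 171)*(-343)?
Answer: -524269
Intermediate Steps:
-411765 - (h - 171)*(-343) = -411765 - (-157 - 171)*(-343) = -411765 - (-328)*(-343) = -411765 - 1*112504 = -411765 - 112504 = -524269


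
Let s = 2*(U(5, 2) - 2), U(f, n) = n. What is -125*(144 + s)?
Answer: -18000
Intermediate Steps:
s = 0 (s = 2*(2 - 2) = 2*0 = 0)
-125*(144 + s) = -125*(144 + 0) = -125*144 = -18000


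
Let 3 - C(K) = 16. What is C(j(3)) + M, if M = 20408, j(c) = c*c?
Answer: 20395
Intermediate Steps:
j(c) = c²
C(K) = -13 (C(K) = 3 - 1*16 = 3 - 16 = -13)
C(j(3)) + M = -13 + 20408 = 20395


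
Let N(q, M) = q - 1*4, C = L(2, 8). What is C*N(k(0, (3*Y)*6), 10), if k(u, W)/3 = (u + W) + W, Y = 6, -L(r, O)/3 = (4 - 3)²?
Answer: -1932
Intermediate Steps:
L(r, O) = -3 (L(r, O) = -3*(4 - 3)² = -3*1² = -3*1 = -3)
C = -3
k(u, W) = 3*u + 6*W (k(u, W) = 3*((u + W) + W) = 3*((W + u) + W) = 3*(u + 2*W) = 3*u + 6*W)
N(q, M) = -4 + q (N(q, M) = q - 4 = -4 + q)
C*N(k(0, (3*Y)*6), 10) = -3*(-4 + (3*0 + 6*((3*6)*6))) = -3*(-4 + (0 + 6*(18*6))) = -3*(-4 + (0 + 6*108)) = -3*(-4 + (0 + 648)) = -3*(-4 + 648) = -3*644 = -1932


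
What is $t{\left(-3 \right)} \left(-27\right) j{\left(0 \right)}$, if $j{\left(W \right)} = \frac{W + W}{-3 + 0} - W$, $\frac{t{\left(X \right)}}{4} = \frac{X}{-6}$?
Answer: $0$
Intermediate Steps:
$t{\left(X \right)} = - \frac{2 X}{3}$ ($t{\left(X \right)} = 4 \frac{X}{-6} = 4 X \left(- \frac{1}{6}\right) = 4 \left(- \frac{X}{6}\right) = - \frac{2 X}{3}$)
$j{\left(W \right)} = - \frac{5 W}{3}$ ($j{\left(W \right)} = \frac{2 W}{-3} - W = 2 W \left(- \frac{1}{3}\right) - W = - \frac{2 W}{3} - W = - \frac{5 W}{3}$)
$t{\left(-3 \right)} \left(-27\right) j{\left(0 \right)} = \left(- \frac{2}{3}\right) \left(-3\right) \left(-27\right) \left(\left(- \frac{5}{3}\right) 0\right) = 2 \left(-27\right) 0 = \left(-54\right) 0 = 0$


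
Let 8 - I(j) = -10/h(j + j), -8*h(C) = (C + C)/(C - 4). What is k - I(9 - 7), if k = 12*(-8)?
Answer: -104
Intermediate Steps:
h(C) = -C/(4*(-4 + C)) (h(C) = -(C + C)/(8*(C - 4)) = -2*C/(8*(-4 + C)) = -C/(4*(-4 + C)))
I(j) = 8 - 5*(-16 + 8*j)/j (I(j) = 8 - (-10)/((-(j + j)/(-16 + 4*(j + j)))) = 8 - (-10)/((-2*j/(-16 + 4*(2*j)))) = 8 - (-10)/((-2*j/(-16 + 8*j))) = 8 - (-10)*(-(-16 + 8*j)/(2*j)) = 8 - 5*(-16 + 8*j)/j)
k = -96
k - I(9 - 7) = -96 - (-32 + 80/(9 - 7)) = -96 - (-32 + 80/2) = -96 - (-32 + 80*(½)) = -96 - (-32 + 40) = -96 - 1*8 = -96 - 8 = -104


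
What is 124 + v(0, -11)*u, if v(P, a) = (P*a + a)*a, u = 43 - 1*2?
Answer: 5085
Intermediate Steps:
u = 41 (u = 43 - 2 = 41)
v(P, a) = a*(a + P*a) (v(P, a) = (a + P*a)*a = a*(a + P*a))
124 + v(0, -11)*u = 124 + ((-11)**2*(1 + 0))*41 = 124 + (121*1)*41 = 124 + 121*41 = 124 + 4961 = 5085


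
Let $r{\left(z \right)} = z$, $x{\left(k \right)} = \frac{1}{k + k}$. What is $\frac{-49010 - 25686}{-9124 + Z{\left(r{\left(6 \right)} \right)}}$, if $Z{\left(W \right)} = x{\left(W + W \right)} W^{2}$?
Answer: $\frac{149392}{18245} \approx 8.1881$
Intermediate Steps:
$x{\left(k \right)} = \frac{1}{2 k}$
$Z{\left(W \right)} = \frac{W}{4}$ ($Z{\left(W \right)} = \frac{1}{2 \left(W + W\right)} W^{2} = \frac{1}{2 \cdot 2 W} W^{2} = \frac{\frac{1}{2} \frac{1}{W}}{2} W^{2} = \frac{1}{4 W} W^{2} = \frac{W}{4}$)
$\frac{-49010 - 25686}{-9124 + Z{\left(r{\left(6 \right)} \right)}} = \frac{-49010 - 25686}{-9124 + \frac{1}{4} \cdot 6} = - \frac{74696}{-9124 + \frac{3}{2}} = - \frac{74696}{- \frac{18245}{2}} = \left(-74696\right) \left(- \frac{2}{18245}\right) = \frac{149392}{18245}$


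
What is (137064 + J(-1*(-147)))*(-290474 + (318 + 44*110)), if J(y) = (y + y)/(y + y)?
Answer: -39106837540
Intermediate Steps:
J(y) = 1 (J(y) = (2*y)/((2*y)) = (2*y)*(1/(2*y)) = 1)
(137064 + J(-1*(-147)))*(-290474 + (318 + 44*110)) = (137064 + 1)*(-290474 + (318 + 44*110)) = 137065*(-290474 + (318 + 4840)) = 137065*(-290474 + 5158) = 137065*(-285316) = -39106837540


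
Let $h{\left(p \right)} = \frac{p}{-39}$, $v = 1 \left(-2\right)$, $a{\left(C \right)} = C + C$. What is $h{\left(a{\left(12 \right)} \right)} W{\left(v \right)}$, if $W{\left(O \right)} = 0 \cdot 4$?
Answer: $0$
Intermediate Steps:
$a{\left(C \right)} = 2 C$
$v = -2$
$W{\left(O \right)} = 0$
$h{\left(p \right)} = - \frac{p}{39}$ ($h{\left(p \right)} = p \left(- \frac{1}{39}\right) = - \frac{p}{39}$)
$h{\left(a{\left(12 \right)} \right)} W{\left(v \right)} = - \frac{2 \cdot 12}{39} \cdot 0 = \left(- \frac{1}{39}\right) 24 \cdot 0 = \left(- \frac{8}{13}\right) 0 = 0$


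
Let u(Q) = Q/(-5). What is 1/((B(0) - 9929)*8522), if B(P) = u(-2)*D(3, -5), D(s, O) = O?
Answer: -1/84631982 ≈ -1.1816e-8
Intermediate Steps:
u(Q) = -Q/5 (u(Q) = Q*(-1/5) = -Q/5)
B(P) = -2 (B(P) = -1/5*(-2)*(-5) = (2/5)*(-5) = -2)
1/((B(0) - 9929)*8522) = 1/(-2 - 9929*8522) = (1/8522)/(-9931) = -1/9931*1/8522 = -1/84631982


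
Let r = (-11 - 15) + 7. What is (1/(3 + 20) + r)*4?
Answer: -1744/23 ≈ -75.826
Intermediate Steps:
r = -19 (r = -26 + 7 = -19)
(1/(3 + 20) + r)*4 = (1/(3 + 20) - 19)*4 = (1/23 - 19)*4 = -436/23*4 = -1744/23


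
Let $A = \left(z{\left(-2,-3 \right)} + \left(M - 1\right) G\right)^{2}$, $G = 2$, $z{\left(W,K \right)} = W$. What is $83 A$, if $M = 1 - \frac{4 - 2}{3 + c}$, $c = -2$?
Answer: $2988$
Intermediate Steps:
$M = -1$ ($M = 1 - \frac{4 - 2}{3 - 2} = 1 - \frac{2}{1} = 1 - 2 \cdot 1 = 1 - 2 = -1$)
$A = 36$ ($A = \left(-2 + \left(-1 - 1\right) 2\right)^{2} = \left(-2 - 4\right)^{2} = \left(-6\right)^{2} = 36$)
$83 A = 83 \cdot 36 = 2988$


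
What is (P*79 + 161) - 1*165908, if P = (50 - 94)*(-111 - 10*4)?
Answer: 359129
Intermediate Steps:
P = 6644 (P = -44*(-111 - 40) = -44*(-151) = 6644)
(P*79 + 161) - 1*165908 = (6644*79 + 161) - 1*165908 = (524876 + 161) - 165908 = 525037 - 165908 = 359129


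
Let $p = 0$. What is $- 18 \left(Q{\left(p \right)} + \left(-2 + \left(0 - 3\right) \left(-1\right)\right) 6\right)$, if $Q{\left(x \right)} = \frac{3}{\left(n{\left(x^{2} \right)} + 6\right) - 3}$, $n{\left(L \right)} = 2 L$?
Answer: $-126$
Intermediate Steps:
$Q{\left(x \right)} = \frac{3}{3 + 2 x^{2}}$ ($Q{\left(x \right)} = \frac{3}{\left(2 x^{2} + 6\right) - 3} = \frac{3}{\left(6 + 2 x^{2}\right) - 3} = \frac{3}{3 + 2 x^{2}}$)
$- 18 \left(Q{\left(p \right)} + \left(-2 + \left(0 - 3\right) \left(-1\right)\right) 6\right) = - 18 \left(\frac{3}{3 + 2 \cdot 0^{2}} + \left(-2 + \left(0 - 3\right) \left(-1\right)\right) 6\right) = - 18 \left(\frac{3}{3 + 2 \cdot 0} + \left(-2 - -3\right) 6\right) = - 18 \left(\frac{3}{3 + 0} + \left(-2 + 3\right) 6\right) = - 18 \left(\frac{3}{3} + 1 \cdot 6\right) = - 18 \left(3 \cdot \frac{1}{3} + 6\right) = - 18 \left(1 + 6\right) = \left(-18\right) 7 = -126$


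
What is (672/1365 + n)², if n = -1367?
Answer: 7889525329/4225 ≈ 1.8673e+6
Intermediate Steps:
(672/1365 + n)² = (672/1365 - 1367)² = (672*(1/1365) - 1367)² = (32/65 - 1367)² = (-88823/65)² = 7889525329/4225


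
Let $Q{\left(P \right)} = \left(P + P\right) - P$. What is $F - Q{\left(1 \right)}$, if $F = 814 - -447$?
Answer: $1260$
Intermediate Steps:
$Q{\left(P \right)} = P$ ($Q{\left(P \right)} = 2 P - P = P$)
$F = 1261$ ($F = 814 + 447 = 1261$)
$F - Q{\left(1 \right)} = 1261 - 1 = 1260$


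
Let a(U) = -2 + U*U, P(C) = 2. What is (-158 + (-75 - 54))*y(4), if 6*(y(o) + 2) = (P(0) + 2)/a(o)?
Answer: 1681/3 ≈ 560.33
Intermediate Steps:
a(U) = -2 + U²
y(o) = -2 + 2/(3*(-2 + o²)) (y(o) = -2 + ((2 + 2)/(-2 + o²))/6 = -2 + (4/(-2 + o²))/6 = -2 + 2/(3*(-2 + o²)))
(-158 + (-75 - 54))*y(4) = (-158 + (-75 - 54))*(2*(7 - 3*4²)/(3*(-2 + 4²))) = (-158 - 129)*(2*(7 - 3*16)/(3*(-2 + 16))) = -574*(7 - 48)/(3*14) = -574*(-41)/(3*14) = -287*(-41/21) = 1681/3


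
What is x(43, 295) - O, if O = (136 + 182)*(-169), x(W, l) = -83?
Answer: 53659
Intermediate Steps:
O = -53742 (O = 318*(-169) = -53742)
x(43, 295) - O = -83 - 1*(-53742) = -83 + 53742 = 53659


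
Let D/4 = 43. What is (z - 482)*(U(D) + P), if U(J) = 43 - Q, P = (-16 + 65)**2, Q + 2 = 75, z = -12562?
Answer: -30927324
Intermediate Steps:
D = 172 (D = 4*43 = 172)
Q = 73 (Q = -2 + 75 = 73)
P = 2401 (P = 49**2 = 2401)
U(J) = -30 (U(J) = 43 - 1*73 = 43 - 73 = -30)
(z - 482)*(U(D) + P) = (-12562 - 482)*(-30 + 2401) = -13044*2371 = -30927324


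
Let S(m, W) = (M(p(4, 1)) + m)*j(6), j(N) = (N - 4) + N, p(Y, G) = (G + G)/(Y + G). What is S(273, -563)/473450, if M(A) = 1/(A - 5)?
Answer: 25096/5444675 ≈ 0.0046093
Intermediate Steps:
p(Y, G) = 2*G/(G + Y) (p(Y, G) = (2*G)/(G + Y) = 2*G/(G + Y))
M(A) = 1/(-5 + A)
j(N) = -4 + 2*N (j(N) = (-4 + N) + N = -4 + 2*N)
S(m, W) = -40/23 + 8*m (S(m, W) = (1/(-5 + 2*1/(1 + 4)) + m)*(-4 + 2*6) = (1/(-5 + 2*1/5) + m)*(-4 + 12) = (1/(-5 + 2*1*(⅕)) + m)*8 = (1/(-5 + ⅖) + m)*8 = (1/(-23/5) + m)*8 = (-5/23 + m)*8 = -40/23 + 8*m)
S(273, -563)/473450 = (-40/23 + 8*273)/473450 = (-40/23 + 2184)*(1/473450) = (50192/23)*(1/473450) = 25096/5444675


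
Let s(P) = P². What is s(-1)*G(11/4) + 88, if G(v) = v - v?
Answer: 88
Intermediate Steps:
G(v) = 0
s(-1)*G(11/4) + 88 = (-1)²*0 + 88 = 1*0 + 88 = 0 + 88 = 88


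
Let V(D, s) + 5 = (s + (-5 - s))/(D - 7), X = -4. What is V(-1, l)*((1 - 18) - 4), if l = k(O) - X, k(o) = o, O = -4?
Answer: 735/8 ≈ 91.875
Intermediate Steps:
l = 0 (l = -4 - 1*(-4) = -4 + 4 = 0)
V(D, s) = -5 - 5/(-7 + D) (V(D, s) = -5 + (s + (-5 - s))/(D - 7) = -5 - 5/(-7 + D))
V(-1, l)*((1 - 18) - 4) = (5*(6 - 1*(-1))/(-7 - 1))*((1 - 18) - 4) = (5*(6 + 1)/(-8))*(-17 - 4) = (5*(-⅛)*7)*(-21) = -35/8*(-21) = 735/8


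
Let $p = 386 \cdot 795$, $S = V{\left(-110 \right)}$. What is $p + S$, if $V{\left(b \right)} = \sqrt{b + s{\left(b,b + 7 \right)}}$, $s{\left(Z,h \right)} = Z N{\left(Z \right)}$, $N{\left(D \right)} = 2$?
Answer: $306870 + i \sqrt{330} \approx 3.0687 \cdot 10^{5} + 18.166 i$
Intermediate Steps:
$s{\left(Z,h \right)} = 2 Z$ ($s{\left(Z,h \right)} = Z 2 = 2 Z$)
$V{\left(b \right)} = \sqrt{3} \sqrt{b}$ ($V{\left(b \right)} = \sqrt{b + 2 b} = \sqrt{3 b} = \sqrt{3} \sqrt{b}$)
$S = i \sqrt{330}$ ($S = \sqrt{3} \sqrt{-110} = \sqrt{3} i \sqrt{110} = i \sqrt{330} \approx 18.166 i$)
$p = 306870$
$p + S = 306870 + i \sqrt{330}$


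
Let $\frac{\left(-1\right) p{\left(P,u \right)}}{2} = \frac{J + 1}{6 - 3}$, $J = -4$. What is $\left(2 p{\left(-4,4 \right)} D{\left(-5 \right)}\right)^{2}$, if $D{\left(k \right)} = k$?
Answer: $400$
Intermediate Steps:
$p{\left(P,u \right)} = 2$ ($p{\left(P,u \right)} = - 2 \frac{-4 + 1}{6 - 3} = - 2 \left(- \frac{3}{3}\right) = - 2 \left(\left(-3\right) \frac{1}{3}\right) = \left(-2\right) \left(-1\right) = 2$)
$\left(2 p{\left(-4,4 \right)} D{\left(-5 \right)}\right)^{2} = \left(2 \cdot 2 \left(-5\right)\right)^{2} = \left(4 \left(-5\right)\right)^{2} = \left(-20\right)^{2} = 400$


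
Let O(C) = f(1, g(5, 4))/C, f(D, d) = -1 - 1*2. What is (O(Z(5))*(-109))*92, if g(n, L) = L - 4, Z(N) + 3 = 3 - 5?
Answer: -30084/5 ≈ -6016.8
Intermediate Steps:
Z(N) = -5 (Z(N) = -3 + (3 - 5) = -3 - 2 = -5)
g(n, L) = -4 + L
f(D, d) = -3 (f(D, d) = -1 - 2 = -3)
O(C) = -3/C
(O(Z(5))*(-109))*92 = (-3/(-5)*(-109))*92 = (-3*(-⅕)*(-109))*92 = ((⅗)*(-109))*92 = -327/5*92 = -30084/5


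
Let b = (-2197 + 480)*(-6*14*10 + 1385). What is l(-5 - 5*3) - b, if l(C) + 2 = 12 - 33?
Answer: 935742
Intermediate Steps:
b = -935765 (b = -1717*(-84*10 + 1385) = -1717*(-840 + 1385) = -1717*545 = -935765)
l(C) = -23 (l(C) = -2 + (12 - 33) = -2 - 21 = -23)
l(-5 - 5*3) - b = -23 - 1*(-935765) = -23 + 935765 = 935742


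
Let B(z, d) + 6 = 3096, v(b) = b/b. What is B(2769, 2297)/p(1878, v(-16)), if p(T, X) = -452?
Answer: -1545/226 ≈ -6.8363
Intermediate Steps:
v(b) = 1
B(z, d) = 3090 (B(z, d) = -6 + 3096 = 3090)
B(2769, 2297)/p(1878, v(-16)) = 3090/(-452) = 3090*(-1/452) = -1545/226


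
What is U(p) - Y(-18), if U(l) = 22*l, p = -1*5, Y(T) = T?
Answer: -92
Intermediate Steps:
p = -5
U(p) - Y(-18) = 22*(-5) - 1*(-18) = -110 + 18 = -92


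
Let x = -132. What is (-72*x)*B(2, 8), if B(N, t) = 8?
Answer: 76032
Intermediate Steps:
(-72*x)*B(2, 8) = -72*(-132)*8 = 9504*8 = 76032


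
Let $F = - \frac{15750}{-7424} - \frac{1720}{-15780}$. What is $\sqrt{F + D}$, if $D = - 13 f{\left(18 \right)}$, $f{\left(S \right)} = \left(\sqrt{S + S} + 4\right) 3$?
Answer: $\frac{i \sqrt{51971304512706}}{366096} \approx 19.692 i$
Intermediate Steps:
$f{\left(S \right)} = 12 + 3 \sqrt{2} \sqrt{S}$ ($f{\left(S \right)} = \left(\sqrt{2 S} + 4\right) 3 = \left(\sqrt{2} \sqrt{S} + 4\right) 3 = \left(4 + \sqrt{2} \sqrt{S}\right) 3 = 12 + 3 \sqrt{2} \sqrt{S}$)
$D = -390$ ($D = - 13 \left(12 + 3 \sqrt{2} \sqrt{18}\right) = - 13 \left(12 + 3 \sqrt{2} \cdot 3 \sqrt{2}\right) = - 13 \left(12 + 18\right) = \left(-13\right) 30 = -390$)
$F = \frac{6532607}{2928768}$ ($F = \left(-15750\right) \left(- \frac{1}{7424}\right) - - \frac{86}{789} = \frac{7875}{3712} + \frac{86}{789} = \frac{6532607}{2928768} \approx 2.2305$)
$\sqrt{F + D} = \sqrt{\frac{6532607}{2928768} - 390} = \sqrt{- \frac{1135686913}{2928768}} = \frac{i \sqrt{51971304512706}}{366096}$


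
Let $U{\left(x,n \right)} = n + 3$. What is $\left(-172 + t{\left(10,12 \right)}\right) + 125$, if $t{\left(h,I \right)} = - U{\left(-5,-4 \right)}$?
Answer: $-46$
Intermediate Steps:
$U{\left(x,n \right)} = 3 + n$
$t{\left(h,I \right)} = 1$ ($t{\left(h,I \right)} = - (3 - 4) = \left(-1\right) \left(-1\right) = 1$)
$\left(-172 + t{\left(10,12 \right)}\right) + 125 = \left(-172 + 1\right) + 125 = -171 + 125 = -46$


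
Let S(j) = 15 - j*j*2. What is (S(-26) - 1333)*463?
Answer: -1236210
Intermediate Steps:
S(j) = 15 - 2*j² (S(j) = 15 - j²*2 = 15 - 2*j²)
(S(-26) - 1333)*463 = ((15 - 2*(-26)²) - 1333)*463 = ((15 - 2*676) - 1333)*463 = ((15 - 1352) - 1333)*463 = (-1337 - 1333)*463 = -2670*463 = -1236210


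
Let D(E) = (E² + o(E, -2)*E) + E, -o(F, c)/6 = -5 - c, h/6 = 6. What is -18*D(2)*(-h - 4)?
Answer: 30240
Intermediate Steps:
h = 36 (h = 6*6 = 36)
o(F, c) = 30 + 6*c (o(F, c) = -6*(-5 - c) = 30 + 6*c)
D(E) = E² + 19*E (D(E) = (E² + (30 + 6*(-2))*E) + E = (E² + (30 - 12)*E) + E = (E² + 18*E) + E = E² + 19*E)
-18*D(2)*(-h - 4) = -18*2*(19 + 2)*(-1*36 - 4) = -18*2*21*(-36 - 4) = -756*(-40) = -18*(-1680) = 30240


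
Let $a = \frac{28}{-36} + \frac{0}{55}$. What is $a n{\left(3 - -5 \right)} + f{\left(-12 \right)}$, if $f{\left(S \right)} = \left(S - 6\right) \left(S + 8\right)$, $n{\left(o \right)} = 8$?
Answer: $\frac{592}{9} \approx 65.778$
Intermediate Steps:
$f{\left(S \right)} = \left(-6 + S\right) \left(8 + S\right)$
$a = - \frac{7}{9}$ ($a = 28 \left(- \frac{1}{36}\right) + 0 \cdot \frac{1}{55} = - \frac{7}{9} + 0 = - \frac{7}{9} \approx -0.77778$)
$a n{\left(3 - -5 \right)} + f{\left(-12 \right)} = \left(- \frac{7}{9}\right) 8 + \left(-48 + \left(-12\right)^{2} + 2 \left(-12\right)\right) = - \frac{56}{9} - -72 = - \frac{56}{9} + 72 = \frac{592}{9}$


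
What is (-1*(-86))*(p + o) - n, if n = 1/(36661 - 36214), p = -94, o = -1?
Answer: -3651991/447 ≈ -8170.0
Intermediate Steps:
n = 1/447 ≈ 0.0022371
(-1*(-86))*(p + o) - n = (-1*(-86))*(-94 - 1) - 1*1/447 = 86*(-95) - 1/447 = -8170 - 1/447 = -3651991/447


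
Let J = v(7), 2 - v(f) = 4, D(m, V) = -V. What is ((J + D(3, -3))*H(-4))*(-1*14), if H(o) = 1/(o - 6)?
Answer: 7/5 ≈ 1.4000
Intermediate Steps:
v(f) = -2 (v(f) = 2 - 1*4 = 2 - 4 = -2)
J = -2
H(o) = 1/(-6 + o)
((J + D(3, -3))*H(-4))*(-1*14) = ((-2 - 1*(-3))/(-6 - 4))*(-1*14) = ((-2 + 3)/(-10))*(-14) = (1*(-⅒))*(-14) = -⅒*(-14) = 7/5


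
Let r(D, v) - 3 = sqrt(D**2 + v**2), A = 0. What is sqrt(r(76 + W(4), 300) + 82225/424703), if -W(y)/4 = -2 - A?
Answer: sqrt(576039118802 + 2164471658508*sqrt(674))/424703 ≈ 17.741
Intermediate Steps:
W(y) = 8 (W(y) = -4*(-2 - 1*0) = -4*(-2 + 0) = -4*(-2) = 8)
r(D, v) = 3 + sqrt(D**2 + v**2)
sqrt(r(76 + W(4), 300) + 82225/424703) = sqrt((3 + sqrt((76 + 8)**2 + 300**2)) + 82225/424703) = sqrt((3 + sqrt(84**2 + 90000)) + 82225*(1/424703)) = sqrt((3 + sqrt(7056 + 90000)) + 82225/424703) = sqrt((3 + sqrt(97056)) + 82225/424703) = sqrt((3 + 12*sqrt(674)) + 82225/424703) = sqrt(1356334/424703 + 12*sqrt(674))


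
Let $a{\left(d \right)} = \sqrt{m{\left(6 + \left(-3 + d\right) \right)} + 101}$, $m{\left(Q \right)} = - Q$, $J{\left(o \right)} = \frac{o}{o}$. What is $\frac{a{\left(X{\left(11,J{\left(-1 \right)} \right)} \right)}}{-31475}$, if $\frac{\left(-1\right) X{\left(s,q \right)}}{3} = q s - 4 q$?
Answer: $- \frac{\sqrt{119}}{31475} \approx -0.00034658$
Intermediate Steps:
$J{\left(o \right)} = 1$
$X{\left(s,q \right)} = 12 q - 3 q s$ ($X{\left(s,q \right)} = - 3 \left(q s - 4 q\right) = - 3 \left(- 4 q + q s\right) = 12 q - 3 q s$)
$a{\left(d \right)} = \sqrt{98 - d}$ ($a{\left(d \right)} = \sqrt{- (6 + \left(-3 + d\right)) + 101} = \sqrt{- (3 + d) + 101} = \sqrt{\left(-3 - d\right) + 101} = \sqrt{98 - d}$)
$\frac{a{\left(X{\left(11,J{\left(-1 \right)} \right)} \right)}}{-31475} = \frac{\sqrt{98 - 3 \cdot 1 \left(4 - 11\right)}}{-31475} = \sqrt{98 - 3 \cdot 1 \left(4 - 11\right)} \left(- \frac{1}{31475}\right) = \sqrt{98 - 3 \cdot 1 \left(-7\right)} \left(- \frac{1}{31475}\right) = \sqrt{98 - -21} \left(- \frac{1}{31475}\right) = \sqrt{98 + 21} \left(- \frac{1}{31475}\right) = \sqrt{119} \left(- \frac{1}{31475}\right) = - \frac{\sqrt{119}}{31475}$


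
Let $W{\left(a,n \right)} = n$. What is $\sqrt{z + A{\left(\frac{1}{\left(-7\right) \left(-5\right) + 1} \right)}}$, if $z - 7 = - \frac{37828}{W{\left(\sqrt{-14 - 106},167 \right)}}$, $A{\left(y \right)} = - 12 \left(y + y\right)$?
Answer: $\frac{i \sqrt{55265811}}{501} \approx 14.839 i$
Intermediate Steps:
$A{\left(y \right)} = - 24 y$ ($A{\left(y \right)} = - 12 \cdot 2 y = - 24 y$)
$z = - \frac{36659}{167}$ ($z = 7 - \frac{37828}{167} = - \frac{36659}{167} \approx -219.51$)
$\sqrt{z + A{\left(\frac{1}{\left(-7\right) \left(-5\right) + 1} \right)}} = \sqrt{- \frac{36659}{167} - \frac{24}{\left(-7\right) \left(-5\right) + 1}} = \sqrt{- \frac{36659}{167} - \frac{24}{35 + 1}} = \sqrt{- \frac{36659}{167} - \frac{24}{36}} = \sqrt{- \frac{36659}{167} - \frac{2}{3}} = \sqrt{- \frac{110311}{501}} = \frac{i \sqrt{55265811}}{501}$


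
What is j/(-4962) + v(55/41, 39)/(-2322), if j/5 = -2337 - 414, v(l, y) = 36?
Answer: 588157/213366 ≈ 2.7566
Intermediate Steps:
j = -13755 (j = 5*(-2337 - 414) = 5*(-2751) = -13755)
j/(-4962) + v(55/41, 39)/(-2322) = -13755/(-4962) + 36/(-2322) = -13755*(-1/4962) + 36*(-1/2322) = 4585/1654 - 2/129 = 588157/213366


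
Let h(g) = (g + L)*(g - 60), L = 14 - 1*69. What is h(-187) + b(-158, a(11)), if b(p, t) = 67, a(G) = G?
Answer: 59841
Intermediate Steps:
L = -55 (L = 14 - 69 = -55)
h(g) = (-60 + g)*(-55 + g) (h(g) = (g - 55)*(g - 60) = (-55 + g)*(-60 + g) = (-60 + g)*(-55 + g))
h(-187) + b(-158, a(11)) = (3300 + (-187)² - 115*(-187)) + 67 = (3300 + 34969 + 21505) + 67 = 59774 + 67 = 59841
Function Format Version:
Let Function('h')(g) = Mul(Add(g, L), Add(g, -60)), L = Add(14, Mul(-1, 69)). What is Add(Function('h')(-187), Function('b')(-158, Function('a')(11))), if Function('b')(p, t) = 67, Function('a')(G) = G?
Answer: 59841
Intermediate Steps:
L = -55 (L = Add(14, -69) = -55)
Function('h')(g) = Mul(Add(-60, g), Add(-55, g)) (Function('h')(g) = Mul(Add(g, -55), Add(g, -60)) = Mul(Add(-55, g), Add(-60, g)) = Mul(Add(-60, g), Add(-55, g)))
Add(Function('h')(-187), Function('b')(-158, Function('a')(11))) = Add(Add(3300, Pow(-187, 2), Mul(-115, -187)), 67) = Add(Add(3300, 34969, 21505), 67) = Add(59774, 67) = 59841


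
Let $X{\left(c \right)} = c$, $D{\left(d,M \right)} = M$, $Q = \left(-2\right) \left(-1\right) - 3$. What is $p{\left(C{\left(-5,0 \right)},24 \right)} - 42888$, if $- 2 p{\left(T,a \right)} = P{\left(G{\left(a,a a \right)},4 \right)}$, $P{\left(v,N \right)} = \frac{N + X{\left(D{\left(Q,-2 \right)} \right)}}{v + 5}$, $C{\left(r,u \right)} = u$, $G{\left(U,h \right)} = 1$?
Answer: $- \frac{257329}{6} \approx -42888.0$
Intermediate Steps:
$Q = -1$ ($Q = 2 - 3 = -1$)
$P{\left(v,N \right)} = \frac{-2 + N}{5 + v}$ ($P{\left(v,N \right)} = \frac{N - 2}{v + 5} = \frac{-2 + N}{5 + v}$)
$p{\left(T,a \right)} = - \frac{1}{6}$ ($p{\left(T,a \right)} = - \frac{\frac{1}{5 + 1} \left(-2 + 4\right)}{2} = - \frac{\frac{1}{6} \cdot 2}{2} = \left(- \frac{1}{2}\right) \frac{1}{3} = - \frac{1}{6}$)
$p{\left(C{\left(-5,0 \right)},24 \right)} - 42888 = - \frac{1}{6} - 42888 = - \frac{257329}{6}$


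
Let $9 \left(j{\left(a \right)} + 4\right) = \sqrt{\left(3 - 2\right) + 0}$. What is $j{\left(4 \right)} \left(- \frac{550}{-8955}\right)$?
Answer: $- \frac{3850}{16119} \approx -0.23885$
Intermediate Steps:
$j{\left(a \right)} = - \frac{35}{9}$ ($j{\left(a \right)} = -4 + \frac{\sqrt{\left(3 - 2\right) + 0}}{9} = -4 + \frac{\sqrt{1 + 0}}{9} = -4 + \frac{\sqrt{1}}{9} = -4 + \frac{1}{9} \cdot 1 = -4 + \frac{1}{9} = - \frac{35}{9}$)
$j{\left(4 \right)} \left(- \frac{550}{-8955}\right) = - \frac{35 \left(- \frac{550}{-8955}\right)}{9} = - \frac{35 \left(\left(-550\right) \left(- \frac{1}{8955}\right)\right)}{9} = \left(- \frac{35}{9}\right) \frac{110}{1791} = - \frac{3850}{16119}$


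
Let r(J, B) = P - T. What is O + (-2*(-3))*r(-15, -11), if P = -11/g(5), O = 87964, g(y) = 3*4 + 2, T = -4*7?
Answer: 616891/7 ≈ 88127.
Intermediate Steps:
T = -28
g(y) = 14 (g(y) = 12 + 2 = 14)
P = -11/14 ≈ -0.78571
r(J, B) = 381/14 (r(J, B) = -11/14 - 1*(-28) = -11/14 + 28 = 381/14)
O + (-2*(-3))*r(-15, -11) = 87964 - 2*(-3)*(381/14) = 87964 + 6*(381/14) = 87964 + 1143/7 = 616891/7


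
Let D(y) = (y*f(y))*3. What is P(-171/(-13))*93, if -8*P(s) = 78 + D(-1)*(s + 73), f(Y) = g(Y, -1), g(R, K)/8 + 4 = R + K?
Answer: -7546671/52 ≈ -1.4513e+5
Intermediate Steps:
g(R, K) = -32 + 8*K + 8*R (g(R, K) = -32 + 8*(R + K) = -32 + 8*(K + R) = -32 + (8*K + 8*R) = -32 + 8*K + 8*R)
f(Y) = -40 + 8*Y (f(Y) = -32 + 8*(-1) + 8*Y = -32 - 8 + 8*Y = -40 + 8*Y)
D(y) = 3*y*(-40 + 8*y) (D(y) = (y*(-40 + 8*y))*3 = 3*y*(-40 + 8*y))
P(s) = -5295/4 - 18*s (P(s) = -(78 + (24*(-1)*(-5 - 1))*(s + 73))/8 = -(78 + (24*(-1)*(-6))*(73 + s))/8 = -(78 + 144*(73 + s))/8 = -(78 + (10512 + 144*s))/8 = -(10590 + 144*s)/8 = -5295/4 - 18*s)
P(-171/(-13))*93 = (-5295/4 - (-3078)/(-13))*93 = (-5295/4 - (-3078)*(-1)/13)*93 = (-5295/4 - 18*171/13)*93 = (-5295/4 - 3078/13)*93 = -81147/52*93 = -7546671/52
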